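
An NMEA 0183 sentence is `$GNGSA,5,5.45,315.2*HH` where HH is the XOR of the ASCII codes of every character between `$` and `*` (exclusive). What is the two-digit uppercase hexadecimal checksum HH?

74

XOR the ASCII codes of the payload characters:
  'G' = 0x47 → acc = 0x47
  'N' = 0x4E → acc = 0x09
  'G' = 0x47 → acc = 0x4E
  'S' = 0x53 → acc = 0x1D
  'A' = 0x41 → acc = 0x5C
  ',' = 0x2C → acc = 0x70
  '5' = 0x35 → acc = 0x45
  ',' = 0x2C → acc = 0x69
  '5' = 0x35 → acc = 0x5C
  '.' = 0x2E → acc = 0x72
  '4' = 0x34 → acc = 0x46
  '5' = 0x35 → acc = 0x73
  ',' = 0x2C → acc = 0x5F
  '3' = 0x33 → acc = 0x6C
  '1' = 0x31 → acc = 0x5D
  '5' = 0x35 → acc = 0x68
  '.' = 0x2E → acc = 0x46
  '2' = 0x32 → acc = 0x74
Checksum = 0x74.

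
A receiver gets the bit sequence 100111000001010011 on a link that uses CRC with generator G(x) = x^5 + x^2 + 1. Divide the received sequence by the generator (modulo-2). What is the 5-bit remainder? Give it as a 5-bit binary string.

00101

Modulo-2 division of 100111000001010011 by 100101:
  pos 0: 100111 XOR 100101 = 000010
  pos 4: 100000 XOR 100101 = 000101
  pos 7: 101010 XOR 100101 = 001111
  pos 9: 111110 XOR 100101 = 011011
  pos 10: 110110 XOR 100101 = 010011
  pos 11: 100111 XOR 100101 = 000010
Remainder = 00101 (nonzero — an error is detected).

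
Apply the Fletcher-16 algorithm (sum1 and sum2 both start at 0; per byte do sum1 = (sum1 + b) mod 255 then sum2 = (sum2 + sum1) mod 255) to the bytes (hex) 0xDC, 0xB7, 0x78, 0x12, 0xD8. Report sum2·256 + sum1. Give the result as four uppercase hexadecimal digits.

Running sums (mod 255):
  after byte 0 (0xDC): sum1=220, sum2=220
  after byte 1 (0xB7): sum1=148, sum2=113
  after byte 2 (0x78): sum1=13, sum2=126
  after byte 3 (0x12): sum1=31, sum2=157
  after byte 4 (0xD8): sum1=247, sum2=149
Checksum = sum2·256 + sum1 = 149·256 + 247 = 38391 = 0x95F7.

95F7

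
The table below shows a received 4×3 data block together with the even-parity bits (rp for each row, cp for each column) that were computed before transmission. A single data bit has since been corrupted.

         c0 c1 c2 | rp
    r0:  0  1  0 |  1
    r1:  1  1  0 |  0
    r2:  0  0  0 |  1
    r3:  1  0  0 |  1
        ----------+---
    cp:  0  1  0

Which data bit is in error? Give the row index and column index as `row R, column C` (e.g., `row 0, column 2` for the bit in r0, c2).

row 2, column 1

Recompute each row's even parity and compare to rp:
  r0: data parity 1, sent rp 1 → ok
  r1: data parity 0, sent rp 0 → ok
  r2: data parity 0, sent rp 1 → mismatch
  r3: data parity 1, sent rp 1 → ok
Recompute each column's even parity and compare to cp:
  c0: data parity 0, sent cp 0 → ok
  c1: data parity 0, sent cp 1 → mismatch
  c2: data parity 0, sent cp 0 → ok
Exactly one row (r2) and one column (c1) fail → the flipped bit is at their intersection.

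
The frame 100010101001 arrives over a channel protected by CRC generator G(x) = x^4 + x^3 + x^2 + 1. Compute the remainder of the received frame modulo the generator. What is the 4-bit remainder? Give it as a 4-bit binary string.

0010

Modulo-2 division of 100010101001 by 11101:
  pos 0: 10001 XOR 11101 = 01100
  pos 1: 11000 XOR 11101 = 00101
  pos 3: 10110 XOR 11101 = 01011
  pos 4: 10111 XOR 11101 = 01010
  pos 5: 10100 XOR 11101 = 01001
  pos 6: 10010 XOR 11101 = 01111
  pos 7: 11111 XOR 11101 = 00010
Remainder = 0010 (nonzero — an error is detected).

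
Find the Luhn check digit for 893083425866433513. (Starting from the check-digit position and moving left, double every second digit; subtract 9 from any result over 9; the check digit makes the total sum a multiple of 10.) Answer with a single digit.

Partial digits right→left: 3 1 5 3 3 4 6 6 8 5 2 4 3 8 0 3 9 8
Double every second digit counting from the check-digit position (so the 1st, 3rd, 5th, ... of the partial from the right).
  doubled (with −9 where >9): 6 1 6 3 7 4 6 0 9 → sum 42
  kept as-is: 1 3 4 6 5 4 8 3 8 → sum 42
Total = 42 + 42 = 84.
Check digit = (10 − (84 mod 10)) mod 10 = 6.

6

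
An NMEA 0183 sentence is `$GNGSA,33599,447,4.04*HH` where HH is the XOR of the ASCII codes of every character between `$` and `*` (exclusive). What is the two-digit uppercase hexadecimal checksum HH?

XOR the ASCII codes of the payload characters:
  'G' = 0x47 → acc = 0x47
  'N' = 0x4E → acc = 0x09
  'G' = 0x47 → acc = 0x4E
  'S' = 0x53 → acc = 0x1D
  'A' = 0x41 → acc = 0x5C
  ',' = 0x2C → acc = 0x70
  '3' = 0x33 → acc = 0x43
  '3' = 0x33 → acc = 0x70
  '5' = 0x35 → acc = 0x45
  '9' = 0x39 → acc = 0x7C
  '9' = 0x39 → acc = 0x45
  ',' = 0x2C → acc = 0x69
  '4' = 0x34 → acc = 0x5D
  '4' = 0x34 → acc = 0x69
  '7' = 0x37 → acc = 0x5E
  ',' = 0x2C → acc = 0x72
  '4' = 0x34 → acc = 0x46
  '.' = 0x2E → acc = 0x68
  '0' = 0x30 → acc = 0x58
  '4' = 0x34 → acc = 0x6C
Checksum = 0x6C.

6C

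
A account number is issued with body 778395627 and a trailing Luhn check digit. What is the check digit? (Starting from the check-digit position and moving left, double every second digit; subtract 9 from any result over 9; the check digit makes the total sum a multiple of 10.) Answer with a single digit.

4

Partial digits right→left: 7 2 6 5 9 3 8 7 7
Double every second digit counting from the check-digit position (so the 1st, 3rd, 5th, ... of the partial from the right).
  doubled (with −9 where >9): 5 3 9 7 5 → sum 29
  kept as-is: 2 5 3 7 → sum 17
Total = 29 + 17 = 46.
Check digit = (10 − (46 mod 10)) mod 10 = 4.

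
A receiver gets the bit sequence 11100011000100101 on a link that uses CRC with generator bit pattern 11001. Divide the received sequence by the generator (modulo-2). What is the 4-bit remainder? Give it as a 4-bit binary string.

1110

Modulo-2 division of 11100011000100101 by 11001:
  pos 0: 11100 XOR 11001 = 00101
  pos 2: 10101 XOR 11001 = 01100
  pos 3: 11001 XOR 11001 = 00000
  pos 11: 10010 XOR 11001 = 01011
  pos 12: 10111 XOR 11001 = 01110
Remainder = 1110 (nonzero — an error is detected).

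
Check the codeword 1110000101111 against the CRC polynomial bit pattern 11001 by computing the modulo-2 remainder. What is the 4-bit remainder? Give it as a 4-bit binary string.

0000

Modulo-2 division of 1110000101111 by 11001:
  pos 0: 11100 XOR 11001 = 00101
  pos 2: 10100 XOR 11001 = 01101
  pos 3: 11011 XOR 11001 = 00010
  pos 6: 10011 XOR 11001 = 01010
  pos 7: 10101 XOR 11001 = 01100
  pos 8: 11001 XOR 11001 = 00000
Remainder = 0000 (zero — the frame passes the CRC check).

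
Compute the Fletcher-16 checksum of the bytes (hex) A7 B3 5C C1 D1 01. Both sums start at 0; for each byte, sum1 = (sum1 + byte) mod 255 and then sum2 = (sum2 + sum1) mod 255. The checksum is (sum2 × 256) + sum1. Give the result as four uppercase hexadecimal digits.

Running sums (mod 255):
  after byte 0 (A7): sum1=167, sum2=167
  after byte 1 (B3): sum1=91, sum2=3
  after byte 2 (5C): sum1=183, sum2=186
  after byte 3 (C1): sum1=121, sum2=52
  after byte 4 (D1): sum1=75, sum2=127
  after byte 5 (01): sum1=76, sum2=203
Checksum = sum2·256 + sum1 = 203·256 + 76 = 52044 = 0xCB4C.

CB4C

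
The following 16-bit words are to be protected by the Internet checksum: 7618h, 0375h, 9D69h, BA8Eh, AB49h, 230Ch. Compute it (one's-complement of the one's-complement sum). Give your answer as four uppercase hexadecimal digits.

One's-complement addition (fold any carry out of bit 15 back into bit 0):
  0x7618 + 0x0375 = 0x0798D
  0x798D + 0x9D69 = 0x116F6 → wrap carry → 0x16F7
  0x16F7 + 0xBA8E = 0x0D185
  0xD185 + 0xAB49 = 0x17CCE → wrap carry → 0x7CCF
  0x7CCF + 0x230C = 0x09FDB
One's-complement sum = 0x9FDB.
Checksum = ~0x9FDB & 0xFFFF = 0x6024.

6024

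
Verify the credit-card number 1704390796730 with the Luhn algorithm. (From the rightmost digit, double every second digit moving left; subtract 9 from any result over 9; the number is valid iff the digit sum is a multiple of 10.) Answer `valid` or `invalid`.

invalid

From the right, keep odd positions and double even positions (subtract 9 from any doubled value over 9):
  doubled (positions 2,4,...): 6 3 5 9 8 5 → sum 36
  kept (positions 1,3,...): 0 7 9 0 3 0 1 → sum 20
Total = 56.
56 mod 10 = 6, so the number is invalid.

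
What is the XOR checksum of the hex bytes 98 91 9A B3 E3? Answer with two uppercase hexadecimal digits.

XOR the bytes together:
  start with 0x98
  0x98 ⊕ 0x91 = 0x09
  0x09 ⊕ 0x9A = 0x93
  0x93 ⊕ 0xB3 = 0x20
  0x20 ⊕ 0xE3 = 0xC3

C3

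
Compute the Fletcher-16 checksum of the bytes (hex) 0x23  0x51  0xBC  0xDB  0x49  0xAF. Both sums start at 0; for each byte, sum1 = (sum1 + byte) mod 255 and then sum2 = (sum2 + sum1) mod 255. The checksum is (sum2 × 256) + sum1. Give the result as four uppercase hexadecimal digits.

Running sums (mod 255):
  after byte 0 (0x23): sum1=35, sum2=35
  after byte 1 (0x51): sum1=116, sum2=151
  after byte 2 (0xBC): sum1=49, sum2=200
  after byte 3 (0xDB): sum1=13, sum2=213
  after byte 4 (0x49): sum1=86, sum2=44
  after byte 5 (0xAF): sum1=6, sum2=50
Checksum = sum2·256 + sum1 = 50·256 + 6 = 12806 = 0x3206.

3206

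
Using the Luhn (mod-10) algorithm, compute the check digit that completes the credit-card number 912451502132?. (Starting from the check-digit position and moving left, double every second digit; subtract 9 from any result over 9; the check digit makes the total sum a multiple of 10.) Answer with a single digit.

6

Partial digits right→left: 2 3 1 2 0 5 1 5 4 2 1 9
Double every second digit counting from the check-digit position (so the 1st, 3rd, 5th, ... of the partial from the right).
  doubled (with −9 where >9): 4 2 0 2 8 2 → sum 18
  kept as-is: 3 2 5 5 2 9 → sum 26
Total = 18 + 26 = 44.
Check digit = (10 − (44 mod 10)) mod 10 = 6.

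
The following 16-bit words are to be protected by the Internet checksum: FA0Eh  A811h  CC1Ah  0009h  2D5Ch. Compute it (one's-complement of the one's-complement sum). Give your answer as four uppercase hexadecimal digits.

645F

One's-complement addition (fold any carry out of bit 15 back into bit 0):
  0xFA0E + 0xA811 = 0x1A21F → wrap carry → 0xA220
  0xA220 + 0xCC1A = 0x16E3A → wrap carry → 0x6E3B
  0x6E3B + 0x0009 = 0x06E44
  0x6E44 + 0x2D5C = 0x09BA0
One's-complement sum = 0x9BA0.
Checksum = ~0x9BA0 & 0xFFFF = 0x645F.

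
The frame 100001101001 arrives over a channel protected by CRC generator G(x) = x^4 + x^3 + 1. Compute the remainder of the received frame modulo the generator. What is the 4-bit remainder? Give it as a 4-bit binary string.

0000

Modulo-2 division of 100001101001 by 11001:
  pos 0: 10000 XOR 11001 = 01001
  pos 1: 10011 XOR 11001 = 01010
  pos 2: 10101 XOR 11001 = 01100
  pos 3: 11000 XOR 11001 = 00001
  pos 7: 11001 XOR 11001 = 00000
Remainder = 0000 (zero — the frame passes the CRC check).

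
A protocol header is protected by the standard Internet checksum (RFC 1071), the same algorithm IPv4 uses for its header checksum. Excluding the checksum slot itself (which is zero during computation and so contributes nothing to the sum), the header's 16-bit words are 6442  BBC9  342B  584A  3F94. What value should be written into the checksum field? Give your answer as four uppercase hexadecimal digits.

13EA

One's-complement addition (fold any carry out of bit 15 back into bit 0):
  0x6442 + 0xBBC9 = 0x1200B → wrap carry → 0x200C
  0x200C + 0x342B = 0x05437
  0x5437 + 0x584A = 0x0AC81
  0xAC81 + 0x3F94 = 0x0EC15
One's-complement sum = 0xEC15.
Checksum = ~0xEC15 & 0xFFFF = 0x13EA.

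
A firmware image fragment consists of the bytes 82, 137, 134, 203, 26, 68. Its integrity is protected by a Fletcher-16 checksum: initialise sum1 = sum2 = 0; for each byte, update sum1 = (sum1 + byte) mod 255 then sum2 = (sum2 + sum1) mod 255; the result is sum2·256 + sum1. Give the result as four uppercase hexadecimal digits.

Running sums (mod 255):
  after byte 0 (82): sum1=82, sum2=82
  after byte 1 (137): sum1=219, sum2=46
  after byte 2 (134): sum1=98, sum2=144
  after byte 3 (203): sum1=46, sum2=190
  after byte 4 (26): sum1=72, sum2=7
  after byte 5 (68): sum1=140, sum2=147
Checksum = sum2·256 + sum1 = 147·256 + 140 = 37772 = 0x938C.

938C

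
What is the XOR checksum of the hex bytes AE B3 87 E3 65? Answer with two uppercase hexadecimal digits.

XOR the bytes together:
  start with 0xAE
  0xAE ⊕ 0xB3 = 0x1D
  0x1D ⊕ 0x87 = 0x9A
  0x9A ⊕ 0xE3 = 0x79
  0x79 ⊕ 0x65 = 0x1C

1C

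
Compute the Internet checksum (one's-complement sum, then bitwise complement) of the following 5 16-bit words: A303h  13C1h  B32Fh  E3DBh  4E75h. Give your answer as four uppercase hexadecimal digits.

63BA

One's-complement addition (fold any carry out of bit 15 back into bit 0):
  0xA303 + 0x13C1 = 0x0B6C4
  0xB6C4 + 0xB32F = 0x169F3 → wrap carry → 0x69F4
  0x69F4 + 0xE3DB = 0x14DCF → wrap carry → 0x4DD0
  0x4DD0 + 0x4E75 = 0x09C45
One's-complement sum = 0x9C45.
Checksum = ~0x9C45 & 0xFFFF = 0x63BA.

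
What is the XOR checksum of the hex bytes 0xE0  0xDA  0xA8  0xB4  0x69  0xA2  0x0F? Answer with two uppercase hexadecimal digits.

E2

XOR the bytes together:
  start with 0xE0
  0xE0 ⊕ 0xDA = 0x3A
  0x3A ⊕ 0xA8 = 0x92
  0x92 ⊕ 0xB4 = 0x26
  0x26 ⊕ 0x69 = 0x4F
  0x4F ⊕ 0xA2 = 0xED
  0xED ⊕ 0x0F = 0xE2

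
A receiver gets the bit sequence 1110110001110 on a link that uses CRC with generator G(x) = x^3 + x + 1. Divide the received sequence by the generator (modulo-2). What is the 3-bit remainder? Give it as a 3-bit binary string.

Modulo-2 division of 1110110001110 by 1011:
  pos 0: 1110 XOR 1011 = 0101
  pos 1: 1011 XOR 1011 = 0000
  pos 5: 1000 XOR 1011 = 0011
  pos 7: 1111 XOR 1011 = 0100
  pos 8: 1001 XOR 1011 = 0010
Remainder = 100 (nonzero — an error is detected).

100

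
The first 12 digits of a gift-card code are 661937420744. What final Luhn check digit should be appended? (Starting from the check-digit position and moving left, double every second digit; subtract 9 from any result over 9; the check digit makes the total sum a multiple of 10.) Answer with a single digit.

Partial digits right→left: 4 4 7 0 2 4 7 3 9 1 6 6
Double every second digit counting from the check-digit position (so the 1st, 3rd, 5th, ... of the partial from the right).
  doubled (with −9 where >9): 8 5 4 5 9 3 → sum 34
  kept as-is: 4 0 4 3 1 6 → sum 18
Total = 34 + 18 = 52.
Check digit = (10 − (52 mod 10)) mod 10 = 8.

8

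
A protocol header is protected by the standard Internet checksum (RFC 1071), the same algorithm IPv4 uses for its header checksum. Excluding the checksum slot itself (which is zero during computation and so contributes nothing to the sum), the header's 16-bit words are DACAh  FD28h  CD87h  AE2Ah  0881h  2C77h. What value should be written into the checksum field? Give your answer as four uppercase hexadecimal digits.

7761

One's-complement addition (fold any carry out of bit 15 back into bit 0):
  0xDACA + 0xFD28 = 0x1D7F2 → wrap carry → 0xD7F3
  0xD7F3 + 0xCD87 = 0x1A57A → wrap carry → 0xA57B
  0xA57B + 0xAE2A = 0x153A5 → wrap carry → 0x53A6
  0x53A6 + 0x0881 = 0x05C27
  0x5C27 + 0x2C77 = 0x0889E
One's-complement sum = 0x889E.
Checksum = ~0x889E & 0xFFFF = 0x7761.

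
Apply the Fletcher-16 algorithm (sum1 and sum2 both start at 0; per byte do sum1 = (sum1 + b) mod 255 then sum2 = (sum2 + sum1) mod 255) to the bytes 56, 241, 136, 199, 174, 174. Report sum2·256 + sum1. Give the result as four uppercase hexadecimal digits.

Running sums (mod 255):
  after byte 0 (56): sum1=56, sum2=56
  after byte 1 (241): sum1=42, sum2=98
  after byte 2 (136): sum1=178, sum2=21
  after byte 3 (199): sum1=122, sum2=143
  after byte 4 (174): sum1=41, sum2=184
  after byte 5 (174): sum1=215, sum2=144
Checksum = sum2·256 + sum1 = 144·256 + 215 = 37079 = 0x90D7.

90D7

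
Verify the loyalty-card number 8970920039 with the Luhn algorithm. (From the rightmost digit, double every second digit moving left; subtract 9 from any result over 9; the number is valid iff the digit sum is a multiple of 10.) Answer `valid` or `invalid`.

invalid

From the right, keep odd positions and double even positions (subtract 9 from any doubled value over 9):
  doubled (positions 2,4,...): 6 0 9 5 7 → sum 27
  kept (positions 1,3,...): 9 0 2 0 9 → sum 20
Total = 47.
47 mod 10 = 7, so the number is invalid.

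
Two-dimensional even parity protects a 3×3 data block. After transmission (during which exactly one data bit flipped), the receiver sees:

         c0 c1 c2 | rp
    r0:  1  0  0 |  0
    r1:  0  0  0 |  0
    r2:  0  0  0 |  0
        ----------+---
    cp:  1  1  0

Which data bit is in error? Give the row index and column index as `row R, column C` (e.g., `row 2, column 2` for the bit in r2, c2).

Recompute each row's even parity and compare to rp:
  r0: data parity 1, sent rp 0 → mismatch
  r1: data parity 0, sent rp 0 → ok
  r2: data parity 0, sent rp 0 → ok
Recompute each column's even parity and compare to cp:
  c0: data parity 1, sent cp 1 → ok
  c1: data parity 0, sent cp 1 → mismatch
  c2: data parity 0, sent cp 0 → ok
Exactly one row (r0) and one column (c1) fail → the flipped bit is at their intersection.

row 0, column 1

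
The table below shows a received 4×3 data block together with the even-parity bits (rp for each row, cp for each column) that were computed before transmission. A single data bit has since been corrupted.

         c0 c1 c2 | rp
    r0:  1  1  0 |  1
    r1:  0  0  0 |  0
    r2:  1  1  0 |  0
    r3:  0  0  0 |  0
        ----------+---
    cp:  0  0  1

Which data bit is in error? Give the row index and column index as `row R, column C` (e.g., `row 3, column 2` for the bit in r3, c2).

row 0, column 2

Recompute each row's even parity and compare to rp:
  r0: data parity 0, sent rp 1 → mismatch
  r1: data parity 0, sent rp 0 → ok
  r2: data parity 0, sent rp 0 → ok
  r3: data parity 0, sent rp 0 → ok
Recompute each column's even parity and compare to cp:
  c0: data parity 0, sent cp 0 → ok
  c1: data parity 0, sent cp 0 → ok
  c2: data parity 0, sent cp 1 → mismatch
Exactly one row (r0) and one column (c2) fail → the flipped bit is at their intersection.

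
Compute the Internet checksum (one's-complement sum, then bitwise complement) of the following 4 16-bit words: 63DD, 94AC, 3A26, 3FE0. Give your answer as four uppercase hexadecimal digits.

8D6F

One's-complement addition (fold any carry out of bit 15 back into bit 0):
  0x63DD + 0x94AC = 0x0F889
  0xF889 + 0x3A26 = 0x132AF → wrap carry → 0x32B0
  0x32B0 + 0x3FE0 = 0x07290
One's-complement sum = 0x7290.
Checksum = ~0x7290 & 0xFFFF = 0x8D6F.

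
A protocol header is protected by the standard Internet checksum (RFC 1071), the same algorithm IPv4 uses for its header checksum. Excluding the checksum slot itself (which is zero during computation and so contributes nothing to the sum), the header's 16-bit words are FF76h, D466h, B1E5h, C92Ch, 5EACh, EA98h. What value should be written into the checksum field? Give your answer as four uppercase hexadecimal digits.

67CA

One's-complement addition (fold any carry out of bit 15 back into bit 0):
  0xFF76 + 0xD466 = 0x1D3DC → wrap carry → 0xD3DD
  0xD3DD + 0xB1E5 = 0x185C2 → wrap carry → 0x85C3
  0x85C3 + 0xC92C = 0x14EEF → wrap carry → 0x4EF0
  0x4EF0 + 0x5EAC = 0x0AD9C
  0xAD9C + 0xEA98 = 0x19834 → wrap carry → 0x9835
One's-complement sum = 0x9835.
Checksum = ~0x9835 & 0xFFFF = 0x67CA.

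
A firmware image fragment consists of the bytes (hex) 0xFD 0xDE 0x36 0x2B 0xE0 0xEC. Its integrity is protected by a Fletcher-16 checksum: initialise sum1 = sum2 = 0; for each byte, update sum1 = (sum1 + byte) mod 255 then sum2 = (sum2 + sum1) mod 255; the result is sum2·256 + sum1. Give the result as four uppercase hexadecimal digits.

Running sums (mod 255):
  after byte 0 (0xFD): sum1=253, sum2=253
  after byte 1 (0xDE): sum1=220, sum2=218
  after byte 2 (0x36): sum1=19, sum2=237
  after byte 3 (0x2B): sum1=62, sum2=44
  after byte 4 (0xE0): sum1=31, sum2=75
  after byte 5 (0xEC): sum1=12, sum2=87
Checksum = sum2·256 + sum1 = 87·256 + 12 = 22284 = 0x570C.

570C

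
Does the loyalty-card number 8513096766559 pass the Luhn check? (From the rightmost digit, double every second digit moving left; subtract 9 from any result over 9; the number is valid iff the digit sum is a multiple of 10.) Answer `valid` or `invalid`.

valid

From the right, keep odd positions and double even positions (subtract 9 from any doubled value over 9):
  doubled (positions 2,4,...): 1 3 5 9 6 1 → sum 25
  kept (positions 1,3,...): 9 5 6 6 0 1 8 → sum 35
Total = 60.
60 mod 10 = 0, so the number is valid.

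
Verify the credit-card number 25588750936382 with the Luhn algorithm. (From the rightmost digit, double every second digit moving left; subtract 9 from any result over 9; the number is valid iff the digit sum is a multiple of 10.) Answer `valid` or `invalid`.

valid

From the right, keep odd positions and double even positions (subtract 9 from any doubled value over 9):
  doubled (positions 2,4,...): 7 3 9 1 7 1 4 → sum 32
  kept (positions 1,3,...): 2 3 3 0 7 8 5 → sum 28
Total = 60.
60 mod 10 = 0, so the number is valid.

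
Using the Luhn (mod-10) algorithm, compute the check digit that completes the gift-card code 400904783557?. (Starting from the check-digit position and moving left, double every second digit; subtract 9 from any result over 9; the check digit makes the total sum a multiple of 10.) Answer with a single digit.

Partial digits right→left: 7 5 5 3 8 7 4 0 9 0 0 4
Double every second digit counting from the check-digit position (so the 1st, 3rd, 5th, ... of the partial from the right).
  doubled (with −9 where >9): 5 1 7 8 9 0 → sum 30
  kept as-is: 5 3 7 0 0 4 → sum 19
Total = 30 + 19 = 49.
Check digit = (10 − (49 mod 10)) mod 10 = 1.

1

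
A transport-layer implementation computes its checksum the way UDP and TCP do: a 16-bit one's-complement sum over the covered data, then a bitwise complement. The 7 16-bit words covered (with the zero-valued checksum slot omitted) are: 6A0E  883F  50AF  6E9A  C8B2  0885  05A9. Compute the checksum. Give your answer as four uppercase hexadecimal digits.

7787

One's-complement addition (fold any carry out of bit 15 back into bit 0):
  0x6A0E + 0x883F = 0x0F24D
  0xF24D + 0x50AF = 0x142FC → wrap carry → 0x42FD
  0x42FD + 0x6E9A = 0x0B197
  0xB197 + 0xC8B2 = 0x17A49 → wrap carry → 0x7A4A
  0x7A4A + 0x0885 = 0x082CF
  0x82CF + 0x05A9 = 0x08878
One's-complement sum = 0x8878.
Checksum = ~0x8878 & 0xFFFF = 0x7787.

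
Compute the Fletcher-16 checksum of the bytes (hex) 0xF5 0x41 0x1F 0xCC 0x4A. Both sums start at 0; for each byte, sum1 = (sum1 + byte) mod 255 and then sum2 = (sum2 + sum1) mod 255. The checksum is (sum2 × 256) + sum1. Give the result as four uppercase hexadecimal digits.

Running sums (mod 255):
  after byte 0 (0xF5): sum1=245, sum2=245
  after byte 1 (0x41): sum1=55, sum2=45
  after byte 2 (0x1F): sum1=86, sum2=131
  after byte 3 (0xCC): sum1=35, sum2=166
  after byte 4 (0x4A): sum1=109, sum2=20
Checksum = sum2·256 + sum1 = 20·256 + 109 = 5229 = 0x146D.

146D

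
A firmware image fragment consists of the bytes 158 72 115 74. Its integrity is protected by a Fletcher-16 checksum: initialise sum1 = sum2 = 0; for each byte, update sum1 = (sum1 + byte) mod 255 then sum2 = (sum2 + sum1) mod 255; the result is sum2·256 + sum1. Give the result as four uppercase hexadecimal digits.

84A4

Running sums (mod 255):
  after byte 0 (158): sum1=158, sum2=158
  after byte 1 (72): sum1=230, sum2=133
  after byte 2 (115): sum1=90, sum2=223
  after byte 3 (74): sum1=164, sum2=132
Checksum = sum2·256 + sum1 = 132·256 + 164 = 33956 = 0x84A4.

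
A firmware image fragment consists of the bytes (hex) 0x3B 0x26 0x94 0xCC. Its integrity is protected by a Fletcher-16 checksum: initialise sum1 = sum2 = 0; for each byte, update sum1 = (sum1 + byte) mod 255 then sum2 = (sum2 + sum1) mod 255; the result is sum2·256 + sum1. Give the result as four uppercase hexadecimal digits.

55C2

Running sums (mod 255):
  after byte 0 (0x3B): sum1=59, sum2=59
  after byte 1 (0x26): sum1=97, sum2=156
  after byte 2 (0x94): sum1=245, sum2=146
  after byte 3 (0xCC): sum1=194, sum2=85
Checksum = sum2·256 + sum1 = 85·256 + 194 = 21954 = 0x55C2.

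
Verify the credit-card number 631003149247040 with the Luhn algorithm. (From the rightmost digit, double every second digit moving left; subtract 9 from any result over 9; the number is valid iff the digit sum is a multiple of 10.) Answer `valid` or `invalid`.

invalid

From the right, keep odd positions and double even positions (subtract 9 from any doubled value over 9):
  doubled (positions 2,4,...): 8 5 4 8 6 0 6 → sum 37
  kept (positions 1,3,...): 0 0 4 9 1 0 1 6 → sum 21
Total = 58.
58 mod 10 = 8, so the number is invalid.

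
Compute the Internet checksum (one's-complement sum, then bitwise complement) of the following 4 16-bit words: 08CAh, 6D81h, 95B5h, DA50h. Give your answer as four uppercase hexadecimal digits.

19AE

One's-complement addition (fold any carry out of bit 15 back into bit 0):
  0x08CA + 0x6D81 = 0x0764B
  0x764B + 0x95B5 = 0x10C00 → wrap carry → 0x0C01
  0x0C01 + 0xDA50 = 0x0E651
One's-complement sum = 0xE651.
Checksum = ~0xE651 & 0xFFFF = 0x19AE.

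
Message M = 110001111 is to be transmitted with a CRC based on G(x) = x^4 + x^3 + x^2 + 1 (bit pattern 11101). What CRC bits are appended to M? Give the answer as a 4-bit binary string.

Append 4 zeros: 1100011110000. Divide by 11101 (XOR where the leading bit is 1):
  pos 0: 11000 XOR 11101 = 00101
  pos 2: 10111 XOR 11101 = 01010
  pos 3: 10101 XOR 11101 = 01000
  pos 4: 10001 XOR 11101 = 01100
  pos 5: 11000 XOR 11101 = 00101
  pos 7: 10100 XOR 11101 = 01001
  pos 8: 10010 XOR 11101 = 01111
Remainder (last 4 bits) = 1111. This is the CRC / FCS.

1111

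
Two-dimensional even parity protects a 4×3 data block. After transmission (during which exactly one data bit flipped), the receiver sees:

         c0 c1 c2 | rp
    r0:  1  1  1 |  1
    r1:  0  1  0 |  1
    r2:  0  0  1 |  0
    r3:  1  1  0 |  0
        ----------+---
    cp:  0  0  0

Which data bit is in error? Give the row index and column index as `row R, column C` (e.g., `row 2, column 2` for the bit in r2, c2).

Recompute each row's even parity and compare to rp:
  r0: data parity 1, sent rp 1 → ok
  r1: data parity 1, sent rp 1 → ok
  r2: data parity 1, sent rp 0 → mismatch
  r3: data parity 0, sent rp 0 → ok
Recompute each column's even parity and compare to cp:
  c0: data parity 0, sent cp 0 → ok
  c1: data parity 1, sent cp 0 → mismatch
  c2: data parity 0, sent cp 0 → ok
Exactly one row (r2) and one column (c1) fail → the flipped bit is at their intersection.

row 2, column 1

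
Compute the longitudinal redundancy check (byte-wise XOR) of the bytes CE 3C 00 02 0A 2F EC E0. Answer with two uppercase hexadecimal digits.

D9

XOR the bytes together:
  start with 0xCE
  0xCE ⊕ 0x3C = 0xF2
  0xF2 ⊕ 0x00 = 0xF2
  0xF2 ⊕ 0x02 = 0xF0
  0xF0 ⊕ 0x0A = 0xFA
  0xFA ⊕ 0x2F = 0xD5
  0xD5 ⊕ 0xEC = 0x39
  0x39 ⊕ 0xE0 = 0xD9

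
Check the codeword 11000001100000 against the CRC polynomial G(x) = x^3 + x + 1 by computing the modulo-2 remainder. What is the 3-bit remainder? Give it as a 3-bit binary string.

000

Modulo-2 division of 11000001100000 by 1011:
  pos 0: 1100 XOR 1011 = 0111
  pos 1: 1110 XOR 1011 = 0101
  pos 2: 1010 XOR 1011 = 0001
  pos 5: 1011 XOR 1011 = 0000
Remainder = 000 (zero — the frame passes the CRC check).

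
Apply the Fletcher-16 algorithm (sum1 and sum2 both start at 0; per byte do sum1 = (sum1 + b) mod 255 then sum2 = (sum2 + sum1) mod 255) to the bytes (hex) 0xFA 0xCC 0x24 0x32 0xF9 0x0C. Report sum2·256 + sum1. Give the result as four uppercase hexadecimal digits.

Running sums (mod 255):
  after byte 0 (0xFA): sum1=250, sum2=250
  after byte 1 (0xCC): sum1=199, sum2=194
  after byte 2 (0x24): sum1=235, sum2=174
  after byte 3 (0x32): sum1=30, sum2=204
  after byte 4 (0xF9): sum1=24, sum2=228
  after byte 5 (0x0C): sum1=36, sum2=9
Checksum = sum2·256 + sum1 = 9·256 + 36 = 2340 = 0x0924.

0924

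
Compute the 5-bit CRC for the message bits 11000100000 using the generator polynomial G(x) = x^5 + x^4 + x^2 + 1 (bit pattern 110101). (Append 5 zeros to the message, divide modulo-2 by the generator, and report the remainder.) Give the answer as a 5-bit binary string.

Append 5 zeros: 1100010000000000. Divide by 110101 (XOR where the leading bit is 1):
  pos 0: 110001 XOR 110101 = 000100
  pos 3: 100000 XOR 110101 = 010101
  pos 4: 101010 XOR 110101 = 011111
  pos 5: 111110 XOR 110101 = 001011
  pos 7: 101100 XOR 110101 = 011001
  pos 8: 110010 XOR 110101 = 000111
Remainder (last 5 bits) = 11100. This is the CRC / FCS.

11100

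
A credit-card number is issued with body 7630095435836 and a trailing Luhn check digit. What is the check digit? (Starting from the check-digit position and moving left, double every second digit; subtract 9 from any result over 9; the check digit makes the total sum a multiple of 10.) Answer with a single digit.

5

Partial digits right→left: 6 3 8 5 3 4 5 9 0 0 3 6 7
Double every second digit counting from the check-digit position (so the 1st, 3rd, 5th, ... of the partial from the right).
  doubled (with −9 where >9): 3 7 6 1 0 6 5 → sum 28
  kept as-is: 3 5 4 9 0 6 → sum 27
Total = 28 + 27 = 55.
Check digit = (10 − (55 mod 10)) mod 10 = 5.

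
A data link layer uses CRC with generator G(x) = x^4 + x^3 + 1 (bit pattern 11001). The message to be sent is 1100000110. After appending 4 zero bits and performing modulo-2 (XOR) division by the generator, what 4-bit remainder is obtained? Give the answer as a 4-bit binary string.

0001

Append 4 zeros: 11000001100000. Divide by 11001 (XOR where the leading bit is 1):
  pos 0: 11000 XOR 11001 = 00001
  pos 4: 10011 XOR 11001 = 01010
  pos 5: 10100 XOR 11001 = 01101
  pos 6: 11010 XOR 11001 = 00011
  pos 9: 11000 XOR 11001 = 00001
Remainder (last 4 bits) = 0001. This is the CRC / FCS.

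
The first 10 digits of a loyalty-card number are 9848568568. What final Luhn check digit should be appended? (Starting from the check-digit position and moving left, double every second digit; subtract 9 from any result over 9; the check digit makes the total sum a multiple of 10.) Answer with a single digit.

3

Partial digits right→left: 8 6 5 8 6 5 8 4 8 9
Double every second digit counting from the check-digit position (so the 1st, 3rd, 5th, ... of the partial from the right).
  doubled (with −9 where >9): 7 1 3 7 7 → sum 25
  kept as-is: 6 8 5 4 9 → sum 32
Total = 25 + 32 = 57.
Check digit = (10 − (57 mod 10)) mod 10 = 3.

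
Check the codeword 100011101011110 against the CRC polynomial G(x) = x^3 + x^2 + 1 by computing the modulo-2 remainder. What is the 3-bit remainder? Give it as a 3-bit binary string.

000

Modulo-2 division of 100011101011110 by 1101:
  pos 0: 1000 XOR 1101 = 0101
  pos 1: 1011 XOR 1101 = 0110
  pos 2: 1101 XOR 1101 = 0000
  pos 6: 1010 XOR 1101 = 0111
  pos 7: 1111 XOR 1101 = 0010
  pos 9: 1011 XOR 1101 = 0110
  pos 10: 1101 XOR 1101 = 0000
Remainder = 000 (zero — the frame passes the CRC check).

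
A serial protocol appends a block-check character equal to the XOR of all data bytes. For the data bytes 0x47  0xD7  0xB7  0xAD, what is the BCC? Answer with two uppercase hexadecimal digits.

8A

XOR the bytes together:
  start with 0x47
  0x47 ⊕ 0xD7 = 0x90
  0x90 ⊕ 0xB7 = 0x27
  0x27 ⊕ 0xAD = 0x8A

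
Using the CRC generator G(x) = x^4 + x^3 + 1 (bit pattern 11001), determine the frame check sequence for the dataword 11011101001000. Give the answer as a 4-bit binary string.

0010

Append 4 zeros: 110111010010000000. Divide by 11001 (XOR where the leading bit is 1):
  pos 0: 11011 XOR 11001 = 00010
  pos 3: 10101 XOR 11001 = 01100
  pos 4: 11000 XOR 11001 = 00001
  pos 8: 10100 XOR 11001 = 01101
  pos 9: 11010 XOR 11001 = 00011
  pos 12: 11000 XOR 11001 = 00001
Remainder (last 4 bits) = 0010. This is the CRC / FCS.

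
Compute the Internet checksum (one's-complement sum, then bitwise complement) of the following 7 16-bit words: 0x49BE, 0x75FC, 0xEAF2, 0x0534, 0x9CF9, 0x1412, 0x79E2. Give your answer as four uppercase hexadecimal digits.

One's-complement addition (fold any carry out of bit 15 back into bit 0):
  0x49BE + 0x75FC = 0x0BFBA
  0xBFBA + 0xEAF2 = 0x1AAAC → wrap carry → 0xAAAD
  0xAAAD + 0x0534 = 0x0AFE1
  0xAFE1 + 0x9CF9 = 0x14CDA → wrap carry → 0x4CDB
  0x4CDB + 0x1412 = 0x060ED
  0x60ED + 0x79E2 = 0x0DACF
One's-complement sum = 0xDACF.
Checksum = ~0xDACF & 0xFFFF = 0x2530.

2530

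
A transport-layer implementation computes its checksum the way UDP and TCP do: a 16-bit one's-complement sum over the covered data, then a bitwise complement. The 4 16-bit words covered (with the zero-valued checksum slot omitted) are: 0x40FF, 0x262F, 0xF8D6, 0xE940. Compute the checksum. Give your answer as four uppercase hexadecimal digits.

One's-complement addition (fold any carry out of bit 15 back into bit 0):
  0x40FF + 0x262F = 0x0672E
  0x672E + 0xF8D6 = 0x16004 → wrap carry → 0x6005
  0x6005 + 0xE940 = 0x14945 → wrap carry → 0x4946
One's-complement sum = 0x4946.
Checksum = ~0x4946 & 0xFFFF = 0xB6B9.

B6B9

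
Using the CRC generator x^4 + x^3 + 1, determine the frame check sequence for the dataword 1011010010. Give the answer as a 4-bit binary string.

0100

Append 4 zeros: 10110100100000. Divide by 11001 (XOR where the leading bit is 1):
  pos 0: 10110 XOR 11001 = 01111
  pos 1: 11111 XOR 11001 = 00110
  pos 3: 11000 XOR 11001 = 00001
  pos 7: 11000 XOR 11001 = 00001
Remainder (last 4 bits) = 0100. This is the CRC / FCS.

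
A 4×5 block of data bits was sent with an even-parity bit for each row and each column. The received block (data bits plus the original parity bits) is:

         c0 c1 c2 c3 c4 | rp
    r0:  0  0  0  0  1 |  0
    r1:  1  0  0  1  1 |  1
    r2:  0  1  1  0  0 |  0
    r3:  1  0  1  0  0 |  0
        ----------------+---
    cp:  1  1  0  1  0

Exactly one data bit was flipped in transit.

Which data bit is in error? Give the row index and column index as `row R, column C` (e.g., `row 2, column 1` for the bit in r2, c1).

row 0, column 0

Recompute each row's even parity and compare to rp:
  r0: data parity 1, sent rp 0 → mismatch
  r1: data parity 1, sent rp 1 → ok
  r2: data parity 0, sent rp 0 → ok
  r3: data parity 0, sent rp 0 → ok
Recompute each column's even parity and compare to cp:
  c0: data parity 0, sent cp 1 → mismatch
  c1: data parity 1, sent cp 1 → ok
  c2: data parity 0, sent cp 0 → ok
  c3: data parity 1, sent cp 1 → ok
  c4: data parity 0, sent cp 0 → ok
Exactly one row (r0) and one column (c0) fail → the flipped bit is at their intersection.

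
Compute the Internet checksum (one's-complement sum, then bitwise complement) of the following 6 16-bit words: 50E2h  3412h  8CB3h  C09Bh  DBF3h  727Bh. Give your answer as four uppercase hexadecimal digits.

One's-complement addition (fold any carry out of bit 15 back into bit 0):
  0x50E2 + 0x3412 = 0x084F4
  0x84F4 + 0x8CB3 = 0x111A7 → wrap carry → 0x11A8
  0x11A8 + 0xC09B = 0x0D243
  0xD243 + 0xDBF3 = 0x1AE36 → wrap carry → 0xAE37
  0xAE37 + 0x727B = 0x120B2 → wrap carry → 0x20B3
One's-complement sum = 0x20B3.
Checksum = ~0x20B3 & 0xFFFF = 0xDF4C.

DF4C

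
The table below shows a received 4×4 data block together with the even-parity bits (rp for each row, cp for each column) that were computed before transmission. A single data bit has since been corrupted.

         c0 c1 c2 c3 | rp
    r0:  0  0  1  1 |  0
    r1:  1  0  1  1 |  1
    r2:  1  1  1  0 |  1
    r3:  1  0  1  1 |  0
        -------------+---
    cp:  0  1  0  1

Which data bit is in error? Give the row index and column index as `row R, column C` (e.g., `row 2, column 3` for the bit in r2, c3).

Recompute each row's even parity and compare to rp:
  r0: data parity 0, sent rp 0 → ok
  r1: data parity 1, sent rp 1 → ok
  r2: data parity 1, sent rp 1 → ok
  r3: data parity 1, sent rp 0 → mismatch
Recompute each column's even parity and compare to cp:
  c0: data parity 1, sent cp 0 → mismatch
  c1: data parity 1, sent cp 1 → ok
  c2: data parity 0, sent cp 0 → ok
  c3: data parity 1, sent cp 1 → ok
Exactly one row (r3) and one column (c0) fail → the flipped bit is at their intersection.

row 3, column 0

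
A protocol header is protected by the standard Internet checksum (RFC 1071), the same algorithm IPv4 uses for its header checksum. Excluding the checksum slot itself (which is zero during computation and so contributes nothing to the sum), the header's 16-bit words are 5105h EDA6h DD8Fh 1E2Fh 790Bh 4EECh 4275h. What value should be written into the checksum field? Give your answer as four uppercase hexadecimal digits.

One's-complement addition (fold any carry out of bit 15 back into bit 0):
  0x5105 + 0xEDA6 = 0x13EAB → wrap carry → 0x3EAC
  0x3EAC + 0xDD8F = 0x11C3B → wrap carry → 0x1C3C
  0x1C3C + 0x1E2F = 0x03A6B
  0x3A6B + 0x790B = 0x0B376
  0xB376 + 0x4EEC = 0x10262 → wrap carry → 0x0263
  0x0263 + 0x4275 = 0x044D8
One's-complement sum = 0x44D8.
Checksum = ~0x44D8 & 0xFFFF = 0xBB27.

BB27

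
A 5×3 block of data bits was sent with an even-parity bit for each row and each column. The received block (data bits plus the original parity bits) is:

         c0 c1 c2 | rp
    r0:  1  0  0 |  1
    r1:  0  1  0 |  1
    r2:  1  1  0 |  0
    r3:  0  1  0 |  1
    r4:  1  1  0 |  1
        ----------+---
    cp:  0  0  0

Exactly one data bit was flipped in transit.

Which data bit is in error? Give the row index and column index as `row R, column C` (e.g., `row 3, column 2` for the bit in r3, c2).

row 4, column 0

Recompute each row's even parity and compare to rp:
  r0: data parity 1, sent rp 1 → ok
  r1: data parity 1, sent rp 1 → ok
  r2: data parity 0, sent rp 0 → ok
  r3: data parity 1, sent rp 1 → ok
  r4: data parity 0, sent rp 1 → mismatch
Recompute each column's even parity and compare to cp:
  c0: data parity 1, sent cp 0 → mismatch
  c1: data parity 0, sent cp 0 → ok
  c2: data parity 0, sent cp 0 → ok
Exactly one row (r4) and one column (c0) fail → the flipped bit is at their intersection.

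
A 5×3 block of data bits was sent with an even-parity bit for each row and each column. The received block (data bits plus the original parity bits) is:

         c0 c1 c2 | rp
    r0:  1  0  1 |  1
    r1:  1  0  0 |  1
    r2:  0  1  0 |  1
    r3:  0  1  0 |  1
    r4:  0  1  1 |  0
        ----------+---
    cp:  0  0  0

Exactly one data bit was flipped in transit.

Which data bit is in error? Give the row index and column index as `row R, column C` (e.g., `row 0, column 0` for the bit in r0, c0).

row 0, column 1

Recompute each row's even parity and compare to rp:
  r0: data parity 0, sent rp 1 → mismatch
  r1: data parity 1, sent rp 1 → ok
  r2: data parity 1, sent rp 1 → ok
  r3: data parity 1, sent rp 1 → ok
  r4: data parity 0, sent rp 0 → ok
Recompute each column's even parity and compare to cp:
  c0: data parity 0, sent cp 0 → ok
  c1: data parity 1, sent cp 0 → mismatch
  c2: data parity 0, sent cp 0 → ok
Exactly one row (r0) and one column (c1) fail → the flipped bit is at their intersection.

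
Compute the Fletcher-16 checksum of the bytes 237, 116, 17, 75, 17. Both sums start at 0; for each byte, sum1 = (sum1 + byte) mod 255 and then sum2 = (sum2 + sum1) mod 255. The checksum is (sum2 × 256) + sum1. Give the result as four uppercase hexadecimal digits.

52CF

Running sums (mod 255):
  after byte 0 (237): sum1=237, sum2=237
  after byte 1 (116): sum1=98, sum2=80
  after byte 2 (17): sum1=115, sum2=195
  after byte 3 (75): sum1=190, sum2=130
  after byte 4 (17): sum1=207, sum2=82
Checksum = sum2·256 + sum1 = 82·256 + 207 = 21199 = 0x52CF.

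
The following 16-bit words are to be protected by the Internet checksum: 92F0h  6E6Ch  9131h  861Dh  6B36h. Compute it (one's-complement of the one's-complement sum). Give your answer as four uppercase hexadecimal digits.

One's-complement addition (fold any carry out of bit 15 back into bit 0):
  0x92F0 + 0x6E6C = 0x1015C → wrap carry → 0x015D
  0x015D + 0x9131 = 0x0928E
  0x928E + 0x861D = 0x118AB → wrap carry → 0x18AC
  0x18AC + 0x6B36 = 0x083E2
One's-complement sum = 0x83E2.
Checksum = ~0x83E2 & 0xFFFF = 0x7C1D.

7C1D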